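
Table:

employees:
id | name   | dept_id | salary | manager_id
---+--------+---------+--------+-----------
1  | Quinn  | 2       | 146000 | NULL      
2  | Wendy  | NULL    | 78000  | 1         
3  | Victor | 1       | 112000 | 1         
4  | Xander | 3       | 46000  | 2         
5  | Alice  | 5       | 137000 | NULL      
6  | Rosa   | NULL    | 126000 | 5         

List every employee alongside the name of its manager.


This is a self-join: employees is joined to a second copy of itself, matching each row's manager_id to another row's id. Use LEFT JOIN so rows with manager_id=NULL are kept.
  - employee 1 (Quinn): manager_id=NULL -> NULL
  - employee 2 (Wendy): manager_id=1 -> Quinn
  - employee 3 (Victor): manager_id=1 -> Quinn
  - employee 4 (Xander): manager_id=2 -> Wendy
  - employee 5 (Alice): manager_id=NULL -> NULL
  - employee 6 (Rosa): manager_id=5 -> Alice

SQL:
SELECT a.name AS item, b.name AS manager
FROM employees a
LEFT JOIN employees b ON a.manager_id = b.id

Result:
item   | manager
-------+--------
Quinn  | NULL   
Wendy  | Quinn  
Victor | Quinn  
Xander | Wendy  
Alice  | NULL   
Rosa   | Alice  


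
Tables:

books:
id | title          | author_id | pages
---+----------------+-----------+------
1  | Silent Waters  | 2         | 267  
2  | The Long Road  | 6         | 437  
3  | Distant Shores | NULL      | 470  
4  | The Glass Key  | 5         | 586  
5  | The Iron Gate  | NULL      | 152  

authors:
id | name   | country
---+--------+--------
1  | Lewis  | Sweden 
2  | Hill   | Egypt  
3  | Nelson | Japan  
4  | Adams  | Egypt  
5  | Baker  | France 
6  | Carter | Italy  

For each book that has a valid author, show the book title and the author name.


INNER JOIN keeps only books rows whose author_id matches an id in authors. Walk through each book:
  - book 1 (Silent Waters): author_id=2 -> matches Hill
  - book 2 (The Long Road): author_id=6 -> matches Carter
  - book 3 (Distant Shores): author_id=NULL, no match -> dropped
  - book 4 (The Glass Key): author_id=5 -> matches Baker
  - book 5 (The Iron Gate): author_id=NULL, no match -> dropped
So 2 of 5 rows are dropped.

SQL:
SELECT a.title, b.name AS author
FROM books a
INNER JOIN authors b ON a.author_id = b.id

Result:
title         | author
--------------+-------
Silent Waters | Hill  
The Long Road | Carter
The Glass Key | Baker 


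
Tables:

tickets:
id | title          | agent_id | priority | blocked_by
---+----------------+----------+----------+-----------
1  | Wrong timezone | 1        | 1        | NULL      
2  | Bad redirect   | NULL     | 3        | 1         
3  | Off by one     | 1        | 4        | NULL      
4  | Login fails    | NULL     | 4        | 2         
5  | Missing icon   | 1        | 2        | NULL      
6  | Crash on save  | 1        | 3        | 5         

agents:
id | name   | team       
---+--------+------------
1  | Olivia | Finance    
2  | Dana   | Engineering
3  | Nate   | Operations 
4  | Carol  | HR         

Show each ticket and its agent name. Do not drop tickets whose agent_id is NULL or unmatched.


LEFT JOIN keeps every row from tickets (the left table); where agent_id has no match in agents, the agent columns become NULL. Walk through each ticket:
  - ticket 1 (Wrong timezone): agent_id=1 -> matches Olivia
  - ticket 2 (Bad redirect): agent_id=NULL, no match -> kept with NULL
  - ticket 3 (Off by one): agent_id=1 -> matches Olivia
  - ticket 4 (Login fails): agent_id=NULL, no match -> kept with NULL
  - ticket 5 (Missing icon): agent_id=1 -> matches Olivia
  - ticket 6 (Crash on save): agent_id=1 -> matches Olivia
All 6 rows appear; 2 have NULL agent.

SQL:
SELECT a.title, b.name AS agent
FROM tickets a
LEFT JOIN agents b ON a.agent_id = b.id

Result:
title          | agent 
---------------+-------
Wrong timezone | Olivia
Bad redirect   | NULL  
Off by one     | Olivia
Login fails    | NULL  
Missing icon   | Olivia
Crash on save  | Olivia


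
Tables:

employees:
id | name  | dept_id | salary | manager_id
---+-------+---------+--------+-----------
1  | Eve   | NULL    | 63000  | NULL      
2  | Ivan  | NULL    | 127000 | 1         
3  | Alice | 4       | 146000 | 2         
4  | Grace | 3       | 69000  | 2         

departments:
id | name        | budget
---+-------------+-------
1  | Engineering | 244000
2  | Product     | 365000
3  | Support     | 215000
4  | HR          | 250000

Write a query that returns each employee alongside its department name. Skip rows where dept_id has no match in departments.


INNER JOIN keeps only employees rows whose dept_id matches an id in departments. Walk through each employee:
  - employee 1 (Eve): dept_id=NULL, no match -> dropped
  - employee 2 (Ivan): dept_id=NULL, no match -> dropped
  - employee 3 (Alice): dept_id=4 -> matches HR
  - employee 4 (Grace): dept_id=3 -> matches Support
So 2 of 4 rows are dropped.

SQL:
SELECT a.name, b.name AS department
FROM employees a
INNER JOIN departments b ON a.dept_id = b.id

Result:
name  | department
------+-----------
Alice | HR        
Grace | Support   


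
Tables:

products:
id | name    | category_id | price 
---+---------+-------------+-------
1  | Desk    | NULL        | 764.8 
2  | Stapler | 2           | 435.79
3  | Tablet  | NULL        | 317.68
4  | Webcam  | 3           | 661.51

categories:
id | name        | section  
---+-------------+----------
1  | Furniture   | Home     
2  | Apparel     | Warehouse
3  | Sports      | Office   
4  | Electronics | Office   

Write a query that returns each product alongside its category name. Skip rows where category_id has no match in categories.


INNER JOIN keeps only products rows whose category_id matches an id in categories. Walk through each product:
  - product 1 (Desk): category_id=NULL, no match -> dropped
  - product 2 (Stapler): category_id=2 -> matches Apparel
  - product 3 (Tablet): category_id=NULL, no match -> dropped
  - product 4 (Webcam): category_id=3 -> matches Sports
So 2 of 4 rows are dropped.

SQL:
SELECT a.name, b.name AS category
FROM products a
INNER JOIN categories b ON a.category_id = b.id

Result:
name    | category
--------+---------
Stapler | Apparel 
Webcam  | Sports  


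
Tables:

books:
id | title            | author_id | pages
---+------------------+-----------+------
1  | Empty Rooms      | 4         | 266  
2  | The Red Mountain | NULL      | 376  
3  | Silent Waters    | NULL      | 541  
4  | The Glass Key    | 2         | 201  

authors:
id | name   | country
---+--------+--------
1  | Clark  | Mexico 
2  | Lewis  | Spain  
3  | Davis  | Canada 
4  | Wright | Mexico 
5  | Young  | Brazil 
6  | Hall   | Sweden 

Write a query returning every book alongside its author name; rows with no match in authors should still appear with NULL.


LEFT JOIN keeps every row from books (the left table); where author_id has no match in authors, the author columns become NULL. Walk through each book:
  - book 1 (Empty Rooms): author_id=4 -> matches Wright
  - book 2 (The Red Mountain): author_id=NULL, no match -> kept with NULL
  - book 3 (Silent Waters): author_id=NULL, no match -> kept with NULL
  - book 4 (The Glass Key): author_id=2 -> matches Lewis
All 4 rows appear; 2 have NULL author.

SQL:
SELECT a.title, b.name AS author
FROM books a
LEFT JOIN authors b ON a.author_id = b.id

Result:
title            | author
-----------------+-------
Empty Rooms      | Wright
The Red Mountain | NULL  
Silent Waters    | NULL  
The Glass Key    | Lewis 


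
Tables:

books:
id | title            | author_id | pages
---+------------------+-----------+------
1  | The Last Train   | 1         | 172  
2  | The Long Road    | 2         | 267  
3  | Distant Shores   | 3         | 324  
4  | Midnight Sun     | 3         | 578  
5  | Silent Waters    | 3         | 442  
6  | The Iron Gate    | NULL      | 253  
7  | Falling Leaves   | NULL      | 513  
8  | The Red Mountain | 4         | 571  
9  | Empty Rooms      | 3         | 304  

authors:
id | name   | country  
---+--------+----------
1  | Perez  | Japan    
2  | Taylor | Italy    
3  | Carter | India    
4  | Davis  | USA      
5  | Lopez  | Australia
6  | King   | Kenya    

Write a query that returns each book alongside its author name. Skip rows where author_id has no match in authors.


INNER JOIN keeps only books rows whose author_id matches an id in authors. Walk through each book:
  - book 1 (The Last Train): author_id=1 -> matches Perez
  - book 2 (The Long Road): author_id=2 -> matches Taylor
  - book 3 (Distant Shores): author_id=3 -> matches Carter
  - book 4 (Midnight Sun): author_id=3 -> matches Carter
  - book 5 (Silent Waters): author_id=3 -> matches Carter
  - book 6 (The Iron Gate): author_id=NULL, no match -> dropped
  - book 7 (Falling Leaves): author_id=NULL, no match -> dropped
  - book 8 (The Red Mountain): author_id=4 -> matches Davis
  - book 9 (Empty Rooms): author_id=3 -> matches Carter
So 2 of 9 rows are dropped.

SQL:
SELECT a.title, b.name AS author
FROM books a
INNER JOIN authors b ON a.author_id = b.id

Result:
title            | author
-----------------+-------
The Last Train   | Perez 
The Long Road    | Taylor
Distant Shores   | Carter
Midnight Sun     | Carter
Silent Waters    | Carter
The Red Mountain | Davis 
Empty Rooms      | Carter


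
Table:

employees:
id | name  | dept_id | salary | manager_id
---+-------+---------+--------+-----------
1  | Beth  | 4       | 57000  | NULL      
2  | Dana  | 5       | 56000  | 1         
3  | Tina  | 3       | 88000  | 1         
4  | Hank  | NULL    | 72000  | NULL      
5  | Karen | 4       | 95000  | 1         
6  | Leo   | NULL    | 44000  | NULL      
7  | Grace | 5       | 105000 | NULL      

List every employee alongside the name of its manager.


This is a self-join: employees is joined to a second copy of itself, matching each row's manager_id to another row's id. Use LEFT JOIN so rows with manager_id=NULL are kept.
  - employee 1 (Beth): manager_id=NULL -> NULL
  - employee 2 (Dana): manager_id=1 -> Beth
  - employee 3 (Tina): manager_id=1 -> Beth
  - employee 4 (Hank): manager_id=NULL -> NULL
  - employee 5 (Karen): manager_id=1 -> Beth
  - employee 6 (Leo): manager_id=NULL -> NULL
  - employee 7 (Grace): manager_id=NULL -> NULL

SQL:
SELECT a.name AS item, b.name AS manager
FROM employees a
LEFT JOIN employees b ON a.manager_id = b.id

Result:
item  | manager
------+--------
Beth  | NULL   
Dana  | Beth   
Tina  | Beth   
Hank  | NULL   
Karen | Beth   
Leo   | NULL   
Grace | NULL   


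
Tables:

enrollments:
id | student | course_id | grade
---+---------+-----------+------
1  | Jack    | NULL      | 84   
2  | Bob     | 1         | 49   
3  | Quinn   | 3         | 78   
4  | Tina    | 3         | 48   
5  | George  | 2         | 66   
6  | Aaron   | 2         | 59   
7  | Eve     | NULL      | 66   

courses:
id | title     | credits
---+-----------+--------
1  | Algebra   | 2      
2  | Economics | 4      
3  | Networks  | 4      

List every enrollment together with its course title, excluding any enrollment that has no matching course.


INNER JOIN keeps only enrollments rows whose course_id matches an id in courses. Walk through each enrollment:
  - enrollment 1 (Jack): course_id=NULL, no match -> dropped
  - enrollment 2 (Bob): course_id=1 -> matches Algebra
  - enrollment 3 (Quinn): course_id=3 -> matches Networks
  - enrollment 4 (Tina): course_id=3 -> matches Networks
  - enrollment 5 (George): course_id=2 -> matches Economics
  - enrollment 6 (Aaron): course_id=2 -> matches Economics
  - enrollment 7 (Eve): course_id=NULL, no match -> dropped
So 2 of 7 rows are dropped.

SQL:
SELECT a.student, b.title AS course
FROM enrollments a
INNER JOIN courses b ON a.course_id = b.id

Result:
student | course   
--------+----------
Bob     | Algebra  
Quinn   | Networks 
Tina    | Networks 
George  | Economics
Aaron   | Economics


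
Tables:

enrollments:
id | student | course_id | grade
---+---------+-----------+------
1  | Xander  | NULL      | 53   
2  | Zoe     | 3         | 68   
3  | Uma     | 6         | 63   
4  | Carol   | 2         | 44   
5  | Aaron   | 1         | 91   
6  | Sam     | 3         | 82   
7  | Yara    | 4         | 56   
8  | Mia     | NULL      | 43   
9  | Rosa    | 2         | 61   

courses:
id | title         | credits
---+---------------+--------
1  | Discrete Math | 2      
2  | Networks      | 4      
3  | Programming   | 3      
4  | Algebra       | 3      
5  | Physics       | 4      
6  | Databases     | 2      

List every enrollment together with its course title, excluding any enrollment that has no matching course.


INNER JOIN keeps only enrollments rows whose course_id matches an id in courses. Walk through each enrollment:
  - enrollment 1 (Xander): course_id=NULL, no match -> dropped
  - enrollment 2 (Zoe): course_id=3 -> matches Programming
  - enrollment 3 (Uma): course_id=6 -> matches Databases
  - enrollment 4 (Carol): course_id=2 -> matches Networks
  - enrollment 5 (Aaron): course_id=1 -> matches Discrete Math
  - enrollment 6 (Sam): course_id=3 -> matches Programming
  - enrollment 7 (Yara): course_id=4 -> matches Algebra
  - enrollment 8 (Mia): course_id=NULL, no match -> dropped
  - enrollment 9 (Rosa): course_id=2 -> matches Networks
So 2 of 9 rows are dropped.

SQL:
SELECT a.student, b.title AS course
FROM enrollments a
INNER JOIN courses b ON a.course_id = b.id

Result:
student | course       
--------+--------------
Zoe     | Programming  
Uma     | Databases    
Carol   | Networks     
Aaron   | Discrete Math
Sam     | Programming  
Yara    | Algebra      
Rosa    | Networks     


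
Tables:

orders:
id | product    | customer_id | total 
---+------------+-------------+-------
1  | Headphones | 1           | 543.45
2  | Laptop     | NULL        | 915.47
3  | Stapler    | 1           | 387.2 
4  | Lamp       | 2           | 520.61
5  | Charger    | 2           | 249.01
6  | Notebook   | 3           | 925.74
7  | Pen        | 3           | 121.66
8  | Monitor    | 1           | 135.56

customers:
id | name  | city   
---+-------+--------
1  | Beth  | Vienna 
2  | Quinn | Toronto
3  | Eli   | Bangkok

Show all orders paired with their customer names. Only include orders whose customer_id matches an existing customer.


INNER JOIN keeps only orders rows whose customer_id matches an id in customers. Walk through each order:
  - order 1 (Headphones): customer_id=1 -> matches Beth
  - order 2 (Laptop): customer_id=NULL, no match -> dropped
  - order 3 (Stapler): customer_id=1 -> matches Beth
  - order 4 (Lamp): customer_id=2 -> matches Quinn
  - order 5 (Charger): customer_id=2 -> matches Quinn
  - order 6 (Notebook): customer_id=3 -> matches Eli
  - order 7 (Pen): customer_id=3 -> matches Eli
  - order 8 (Monitor): customer_id=1 -> matches Beth
So 1 of 8 rows is dropped.

SQL:
SELECT a.product, b.name AS customer
FROM orders a
INNER JOIN customers b ON a.customer_id = b.id

Result:
product    | customer
-----------+---------
Headphones | Beth    
Stapler    | Beth    
Lamp       | Quinn   
Charger    | Quinn   
Notebook   | Eli     
Pen        | Eli     
Monitor    | Beth    


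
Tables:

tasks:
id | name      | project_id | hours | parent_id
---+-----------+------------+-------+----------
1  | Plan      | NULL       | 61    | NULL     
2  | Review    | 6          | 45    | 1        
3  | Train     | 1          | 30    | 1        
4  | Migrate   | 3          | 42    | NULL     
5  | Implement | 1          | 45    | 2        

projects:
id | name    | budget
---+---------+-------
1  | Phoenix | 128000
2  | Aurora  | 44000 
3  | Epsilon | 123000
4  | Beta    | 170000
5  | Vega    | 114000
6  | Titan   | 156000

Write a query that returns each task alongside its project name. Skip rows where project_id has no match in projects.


INNER JOIN keeps only tasks rows whose project_id matches an id in projects. Walk through each task:
  - task 1 (Plan): project_id=NULL, no match -> dropped
  - task 2 (Review): project_id=6 -> matches Titan
  - task 3 (Train): project_id=1 -> matches Phoenix
  - task 4 (Migrate): project_id=3 -> matches Epsilon
  - task 5 (Implement): project_id=1 -> matches Phoenix
So 1 of 5 rows is dropped.

SQL:
SELECT a.name, b.name AS project
FROM tasks a
INNER JOIN projects b ON a.project_id = b.id

Result:
name      | project
----------+--------
Review    | Titan  
Train     | Phoenix
Migrate   | Epsilon
Implement | Phoenix


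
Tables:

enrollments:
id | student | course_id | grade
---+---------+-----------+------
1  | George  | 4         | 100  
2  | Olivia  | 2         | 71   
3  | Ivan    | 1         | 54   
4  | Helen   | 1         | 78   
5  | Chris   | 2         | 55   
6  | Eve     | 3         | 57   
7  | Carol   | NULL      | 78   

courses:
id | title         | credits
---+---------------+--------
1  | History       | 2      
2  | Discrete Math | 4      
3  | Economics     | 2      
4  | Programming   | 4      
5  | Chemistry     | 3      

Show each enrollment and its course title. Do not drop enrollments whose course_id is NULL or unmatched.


LEFT JOIN keeps every row from enrollments (the left table); where course_id has no match in courses, the course columns become NULL. Walk through each enrollment:
  - enrollment 1 (George): course_id=4 -> matches Programming
  - enrollment 2 (Olivia): course_id=2 -> matches Discrete Math
  - enrollment 3 (Ivan): course_id=1 -> matches History
  - enrollment 4 (Helen): course_id=1 -> matches History
  - enrollment 5 (Chris): course_id=2 -> matches Discrete Math
  - enrollment 6 (Eve): course_id=3 -> matches Economics
  - enrollment 7 (Carol): course_id=NULL, no match -> kept with NULL
All 7 rows appear; 1 has NULL course.

SQL:
SELECT a.student, b.title AS course
FROM enrollments a
LEFT JOIN courses b ON a.course_id = b.id

Result:
student | course       
--------+--------------
George  | Programming  
Olivia  | Discrete Math
Ivan    | History      
Helen   | History      
Chris   | Discrete Math
Eve     | Economics    
Carol   | NULL         


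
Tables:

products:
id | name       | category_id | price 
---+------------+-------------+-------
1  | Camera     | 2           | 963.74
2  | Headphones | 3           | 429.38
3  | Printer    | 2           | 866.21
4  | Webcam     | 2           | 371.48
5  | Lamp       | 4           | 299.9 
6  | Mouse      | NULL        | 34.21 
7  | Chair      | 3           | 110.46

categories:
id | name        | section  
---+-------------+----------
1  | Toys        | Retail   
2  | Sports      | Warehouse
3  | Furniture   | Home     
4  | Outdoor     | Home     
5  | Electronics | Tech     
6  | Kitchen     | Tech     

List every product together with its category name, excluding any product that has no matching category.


INNER JOIN keeps only products rows whose category_id matches an id in categories. Walk through each product:
  - product 1 (Camera): category_id=2 -> matches Sports
  - product 2 (Headphones): category_id=3 -> matches Furniture
  - product 3 (Printer): category_id=2 -> matches Sports
  - product 4 (Webcam): category_id=2 -> matches Sports
  - product 5 (Lamp): category_id=4 -> matches Outdoor
  - product 6 (Mouse): category_id=NULL, no match -> dropped
  - product 7 (Chair): category_id=3 -> matches Furniture
So 1 of 7 rows is dropped.

SQL:
SELECT a.name, b.name AS category
FROM products a
INNER JOIN categories b ON a.category_id = b.id

Result:
name       | category 
-----------+----------
Camera     | Sports   
Headphones | Furniture
Printer    | Sports   
Webcam     | Sports   
Lamp       | Outdoor  
Chair      | Furniture


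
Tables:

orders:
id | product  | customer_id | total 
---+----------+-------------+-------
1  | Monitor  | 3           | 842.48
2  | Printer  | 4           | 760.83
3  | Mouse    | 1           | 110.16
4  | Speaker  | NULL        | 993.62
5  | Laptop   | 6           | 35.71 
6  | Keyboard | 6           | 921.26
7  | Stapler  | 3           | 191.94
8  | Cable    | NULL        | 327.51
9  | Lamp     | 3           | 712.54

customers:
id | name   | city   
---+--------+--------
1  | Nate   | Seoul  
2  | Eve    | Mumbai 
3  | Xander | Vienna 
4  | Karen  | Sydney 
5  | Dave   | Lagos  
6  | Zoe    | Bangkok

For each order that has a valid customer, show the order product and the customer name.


INNER JOIN keeps only orders rows whose customer_id matches an id in customers. Walk through each order:
  - order 1 (Monitor): customer_id=3 -> matches Xander
  - order 2 (Printer): customer_id=4 -> matches Karen
  - order 3 (Mouse): customer_id=1 -> matches Nate
  - order 4 (Speaker): customer_id=NULL, no match -> dropped
  - order 5 (Laptop): customer_id=6 -> matches Zoe
  - order 6 (Keyboard): customer_id=6 -> matches Zoe
  - order 7 (Stapler): customer_id=3 -> matches Xander
  - order 8 (Cable): customer_id=NULL, no match -> dropped
  - order 9 (Lamp): customer_id=3 -> matches Xander
So 2 of 9 rows are dropped.

SQL:
SELECT a.product, b.name AS customer
FROM orders a
INNER JOIN customers b ON a.customer_id = b.id

Result:
product  | customer
---------+---------
Monitor  | Xander  
Printer  | Karen   
Mouse    | Nate    
Laptop   | Zoe     
Keyboard | Zoe     
Stapler  | Xander  
Lamp     | Xander  


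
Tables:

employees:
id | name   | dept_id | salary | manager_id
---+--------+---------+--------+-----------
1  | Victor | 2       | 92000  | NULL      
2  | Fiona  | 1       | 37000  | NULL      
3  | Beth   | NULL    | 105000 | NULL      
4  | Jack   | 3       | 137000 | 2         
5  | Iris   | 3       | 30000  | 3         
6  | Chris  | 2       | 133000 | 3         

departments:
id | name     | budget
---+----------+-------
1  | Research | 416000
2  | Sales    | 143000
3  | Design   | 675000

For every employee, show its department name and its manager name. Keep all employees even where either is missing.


Two LEFT JOINs from the same base table employees: one to departments via dept_id, one to employees itself via manager_id. Both are LEFT so every employee is preserved.
Match against departments:
  - employee 1 (Victor): dept_id=2 -> matches Sales
  - employee 2 (Fiona): dept_id=1 -> matches Research
  - employee 3 (Beth): dept_id=NULL, no match -> kept with NULL
  - employee 4 (Jack): dept_id=3 -> matches Design
  - employee 5 (Iris): dept_id=3 -> matches Design
  - employee 6 (Chris): dept_id=2 -> matches Sales
Match against employees (self):
  - employee 1 (Victor): manager_id=NULL -> NULL
  - employee 2 (Fiona): manager_id=NULL -> NULL
  - employee 3 (Beth): manager_id=NULL -> NULL
  - employee 4 (Jack): manager_id=2 -> Fiona
  - employee 5 (Iris): manager_id=3 -> Beth
  - employee 6 (Chris): manager_id=3 -> Beth

SQL:
SELECT a.name, b.name AS department, c.name AS manager
FROM employees a
LEFT JOIN departments b ON a.dept_id = b.id
LEFT JOIN employees c ON a.manager_id = c.id

Result:
name   | department | manager
-------+------------+--------
Victor | Sales      | NULL   
Fiona  | Research   | NULL   
Beth   | NULL       | NULL   
Jack   | Design     | Fiona  
Iris   | Design     | Beth   
Chris  | Sales      | Beth   


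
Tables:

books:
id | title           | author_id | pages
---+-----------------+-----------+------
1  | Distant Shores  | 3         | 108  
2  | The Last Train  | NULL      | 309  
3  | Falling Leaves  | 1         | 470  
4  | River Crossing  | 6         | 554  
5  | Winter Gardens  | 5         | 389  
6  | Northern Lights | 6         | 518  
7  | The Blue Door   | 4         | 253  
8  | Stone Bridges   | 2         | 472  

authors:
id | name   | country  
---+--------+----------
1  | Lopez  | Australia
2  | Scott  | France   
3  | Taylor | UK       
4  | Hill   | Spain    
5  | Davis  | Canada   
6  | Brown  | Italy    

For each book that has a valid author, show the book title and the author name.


INNER JOIN keeps only books rows whose author_id matches an id in authors. Walk through each book:
  - book 1 (Distant Shores): author_id=3 -> matches Taylor
  - book 2 (The Last Train): author_id=NULL, no match -> dropped
  - book 3 (Falling Leaves): author_id=1 -> matches Lopez
  - book 4 (River Crossing): author_id=6 -> matches Brown
  - book 5 (Winter Gardens): author_id=5 -> matches Davis
  - book 6 (Northern Lights): author_id=6 -> matches Brown
  - book 7 (The Blue Door): author_id=4 -> matches Hill
  - book 8 (Stone Bridges): author_id=2 -> matches Scott
So 1 of 8 rows is dropped.

SQL:
SELECT a.title, b.name AS author
FROM books a
INNER JOIN authors b ON a.author_id = b.id

Result:
title           | author
----------------+-------
Distant Shores  | Taylor
Falling Leaves  | Lopez 
River Crossing  | Brown 
Winter Gardens  | Davis 
Northern Lights | Brown 
The Blue Door   | Hill  
Stone Bridges   | Scott 


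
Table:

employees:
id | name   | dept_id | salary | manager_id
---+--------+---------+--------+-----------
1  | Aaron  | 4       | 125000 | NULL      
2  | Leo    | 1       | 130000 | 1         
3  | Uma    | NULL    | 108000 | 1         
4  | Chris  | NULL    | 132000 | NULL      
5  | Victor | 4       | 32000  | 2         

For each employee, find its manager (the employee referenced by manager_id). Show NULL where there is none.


This is a self-join: employees is joined to a second copy of itself, matching each row's manager_id to another row's id. Use LEFT JOIN so rows with manager_id=NULL are kept.
  - employee 1 (Aaron): manager_id=NULL -> NULL
  - employee 2 (Leo): manager_id=1 -> Aaron
  - employee 3 (Uma): manager_id=1 -> Aaron
  - employee 4 (Chris): manager_id=NULL -> NULL
  - employee 5 (Victor): manager_id=2 -> Leo

SQL:
SELECT a.name AS item, b.name AS manager
FROM employees a
LEFT JOIN employees b ON a.manager_id = b.id

Result:
item   | manager
-------+--------
Aaron  | NULL   
Leo    | Aaron  
Uma    | Aaron  
Chris  | NULL   
Victor | Leo    


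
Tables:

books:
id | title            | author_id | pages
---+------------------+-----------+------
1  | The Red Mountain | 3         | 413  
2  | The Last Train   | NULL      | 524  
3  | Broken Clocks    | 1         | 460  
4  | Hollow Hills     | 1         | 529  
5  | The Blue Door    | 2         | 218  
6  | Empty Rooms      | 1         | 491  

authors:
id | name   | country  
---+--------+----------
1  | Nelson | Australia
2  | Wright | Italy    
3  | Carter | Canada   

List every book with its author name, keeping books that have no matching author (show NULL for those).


LEFT JOIN keeps every row from books (the left table); where author_id has no match in authors, the author columns become NULL. Walk through each book:
  - book 1 (The Red Mountain): author_id=3 -> matches Carter
  - book 2 (The Last Train): author_id=NULL, no match -> kept with NULL
  - book 3 (Broken Clocks): author_id=1 -> matches Nelson
  - book 4 (Hollow Hills): author_id=1 -> matches Nelson
  - book 5 (The Blue Door): author_id=2 -> matches Wright
  - book 6 (Empty Rooms): author_id=1 -> matches Nelson
All 6 rows appear; 1 has NULL author.

SQL:
SELECT a.title, b.name AS author
FROM books a
LEFT JOIN authors b ON a.author_id = b.id

Result:
title            | author
-----------------+-------
The Red Mountain | Carter
The Last Train   | NULL  
Broken Clocks    | Nelson
Hollow Hills     | Nelson
The Blue Door    | Wright
Empty Rooms      | Nelson


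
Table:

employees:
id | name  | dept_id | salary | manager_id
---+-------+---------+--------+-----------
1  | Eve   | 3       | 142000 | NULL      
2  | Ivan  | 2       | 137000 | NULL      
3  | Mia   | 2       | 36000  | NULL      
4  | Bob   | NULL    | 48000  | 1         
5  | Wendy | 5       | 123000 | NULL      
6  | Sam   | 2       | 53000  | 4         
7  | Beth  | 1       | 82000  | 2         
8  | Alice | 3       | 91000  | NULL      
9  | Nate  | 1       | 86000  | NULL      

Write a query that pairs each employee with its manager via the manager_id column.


This is a self-join: employees is joined to a second copy of itself, matching each row's manager_id to another row's id. Use LEFT JOIN so rows with manager_id=NULL are kept.
  - employee 1 (Eve): manager_id=NULL -> NULL
  - employee 2 (Ivan): manager_id=NULL -> NULL
  - employee 3 (Mia): manager_id=NULL -> NULL
  - employee 4 (Bob): manager_id=1 -> Eve
  - employee 5 (Wendy): manager_id=NULL -> NULL
  - employee 6 (Sam): manager_id=4 -> Bob
  - employee 7 (Beth): manager_id=2 -> Ivan
  - employee 8 (Alice): manager_id=NULL -> NULL
  - employee 9 (Nate): manager_id=NULL -> NULL

SQL:
SELECT a.name AS item, b.name AS manager
FROM employees a
LEFT JOIN employees b ON a.manager_id = b.id

Result:
item  | manager
------+--------
Eve   | NULL   
Ivan  | NULL   
Mia   | NULL   
Bob   | Eve    
Wendy | NULL   
Sam   | Bob    
Beth  | Ivan   
Alice | NULL   
Nate  | NULL   


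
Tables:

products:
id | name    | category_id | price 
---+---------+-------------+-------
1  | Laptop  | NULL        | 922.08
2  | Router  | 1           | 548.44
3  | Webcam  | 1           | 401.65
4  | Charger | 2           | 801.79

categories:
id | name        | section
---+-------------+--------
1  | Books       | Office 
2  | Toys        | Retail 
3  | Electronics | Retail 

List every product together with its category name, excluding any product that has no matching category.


INNER JOIN keeps only products rows whose category_id matches an id in categories. Walk through each product:
  - product 1 (Laptop): category_id=NULL, no match -> dropped
  - product 2 (Router): category_id=1 -> matches Books
  - product 3 (Webcam): category_id=1 -> matches Books
  - product 4 (Charger): category_id=2 -> matches Toys
So 1 of 4 rows is dropped.

SQL:
SELECT a.name, b.name AS category
FROM products a
INNER JOIN categories b ON a.category_id = b.id

Result:
name    | category
--------+---------
Router  | Books   
Webcam  | Books   
Charger | Toys    


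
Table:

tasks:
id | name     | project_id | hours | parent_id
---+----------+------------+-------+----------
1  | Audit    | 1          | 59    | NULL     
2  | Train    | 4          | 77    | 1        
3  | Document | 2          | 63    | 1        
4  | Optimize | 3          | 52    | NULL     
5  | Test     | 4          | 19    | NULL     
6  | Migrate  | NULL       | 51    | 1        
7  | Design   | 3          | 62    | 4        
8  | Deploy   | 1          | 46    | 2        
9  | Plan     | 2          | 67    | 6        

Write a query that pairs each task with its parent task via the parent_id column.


This is a self-join: tasks is joined to a second copy of itself, matching each row's parent_id to another row's id. Use LEFT JOIN so rows with parent_id=NULL are kept.
  - task 1 (Audit): parent_id=NULL -> NULL
  - task 2 (Train): parent_id=1 -> Audit
  - task 3 (Document): parent_id=1 -> Audit
  - task 4 (Optimize): parent_id=NULL -> NULL
  - task 5 (Test): parent_id=NULL -> NULL
  - task 6 (Migrate): parent_id=1 -> Audit
  - task 7 (Design): parent_id=4 -> Optimize
  - task 8 (Deploy): parent_id=2 -> Train
  - task 9 (Plan): parent_id=6 -> Migrate

SQL:
SELECT a.name AS item, b.name AS parent
FROM tasks a
LEFT JOIN tasks b ON a.parent_id = b.id

Result:
item     | parent  
---------+---------
Audit    | NULL    
Train    | Audit   
Document | Audit   
Optimize | NULL    
Test     | NULL    
Migrate  | Audit   
Design   | Optimize
Deploy   | Train   
Plan     | Migrate 


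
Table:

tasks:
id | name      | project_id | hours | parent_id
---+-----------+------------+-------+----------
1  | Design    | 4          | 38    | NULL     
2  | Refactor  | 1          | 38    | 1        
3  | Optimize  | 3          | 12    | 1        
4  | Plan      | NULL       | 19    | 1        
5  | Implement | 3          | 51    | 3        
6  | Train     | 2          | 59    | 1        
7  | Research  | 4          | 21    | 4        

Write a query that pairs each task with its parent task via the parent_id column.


This is a self-join: tasks is joined to a second copy of itself, matching each row's parent_id to another row's id. Use LEFT JOIN so rows with parent_id=NULL are kept.
  - task 1 (Design): parent_id=NULL -> NULL
  - task 2 (Refactor): parent_id=1 -> Design
  - task 3 (Optimize): parent_id=1 -> Design
  - task 4 (Plan): parent_id=1 -> Design
  - task 5 (Implement): parent_id=3 -> Optimize
  - task 6 (Train): parent_id=1 -> Design
  - task 7 (Research): parent_id=4 -> Plan

SQL:
SELECT a.name AS item, b.name AS parent
FROM tasks a
LEFT JOIN tasks b ON a.parent_id = b.id

Result:
item      | parent  
----------+---------
Design    | NULL    
Refactor  | Design  
Optimize  | Design  
Plan      | Design  
Implement | Optimize
Train     | Design  
Research  | Plan    


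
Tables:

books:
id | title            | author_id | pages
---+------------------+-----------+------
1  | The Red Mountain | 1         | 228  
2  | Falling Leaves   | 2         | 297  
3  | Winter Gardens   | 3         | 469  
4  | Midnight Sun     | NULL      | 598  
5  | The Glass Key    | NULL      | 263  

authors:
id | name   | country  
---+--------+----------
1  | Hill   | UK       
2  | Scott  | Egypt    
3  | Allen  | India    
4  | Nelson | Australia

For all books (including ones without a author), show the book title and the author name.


LEFT JOIN keeps every row from books (the left table); where author_id has no match in authors, the author columns become NULL. Walk through each book:
  - book 1 (The Red Mountain): author_id=1 -> matches Hill
  - book 2 (Falling Leaves): author_id=2 -> matches Scott
  - book 3 (Winter Gardens): author_id=3 -> matches Allen
  - book 4 (Midnight Sun): author_id=NULL, no match -> kept with NULL
  - book 5 (The Glass Key): author_id=NULL, no match -> kept with NULL
All 5 rows appear; 2 have NULL author.

SQL:
SELECT a.title, b.name AS author
FROM books a
LEFT JOIN authors b ON a.author_id = b.id

Result:
title            | author
-----------------+-------
The Red Mountain | Hill  
Falling Leaves   | Scott 
Winter Gardens   | Allen 
Midnight Sun     | NULL  
The Glass Key    | NULL  


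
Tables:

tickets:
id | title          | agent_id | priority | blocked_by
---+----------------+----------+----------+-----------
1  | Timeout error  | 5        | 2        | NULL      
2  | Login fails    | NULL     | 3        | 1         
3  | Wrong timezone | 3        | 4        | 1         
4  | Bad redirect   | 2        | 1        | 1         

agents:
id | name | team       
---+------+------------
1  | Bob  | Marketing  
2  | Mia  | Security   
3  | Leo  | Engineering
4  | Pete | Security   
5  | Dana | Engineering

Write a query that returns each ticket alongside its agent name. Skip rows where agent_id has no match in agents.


INNER JOIN keeps only tickets rows whose agent_id matches an id in agents. Walk through each ticket:
  - ticket 1 (Timeout error): agent_id=5 -> matches Dana
  - ticket 2 (Login fails): agent_id=NULL, no match -> dropped
  - ticket 3 (Wrong timezone): agent_id=3 -> matches Leo
  - ticket 4 (Bad redirect): agent_id=2 -> matches Mia
So 1 of 4 rows is dropped.

SQL:
SELECT a.title, b.name AS agent
FROM tickets a
INNER JOIN agents b ON a.agent_id = b.id

Result:
title          | agent
---------------+------
Timeout error  | Dana 
Wrong timezone | Leo  
Bad redirect   | Mia  


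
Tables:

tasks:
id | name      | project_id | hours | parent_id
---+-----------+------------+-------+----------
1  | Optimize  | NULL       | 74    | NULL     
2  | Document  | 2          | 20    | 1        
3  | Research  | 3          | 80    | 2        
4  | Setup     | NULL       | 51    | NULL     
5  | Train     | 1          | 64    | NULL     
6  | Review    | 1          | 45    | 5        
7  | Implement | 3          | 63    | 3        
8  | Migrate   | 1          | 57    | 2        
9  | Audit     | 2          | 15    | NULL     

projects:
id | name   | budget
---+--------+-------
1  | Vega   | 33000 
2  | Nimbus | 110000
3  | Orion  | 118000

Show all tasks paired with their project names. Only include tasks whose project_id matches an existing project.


INNER JOIN keeps only tasks rows whose project_id matches an id in projects. Walk through each task:
  - task 1 (Optimize): project_id=NULL, no match -> dropped
  - task 2 (Document): project_id=2 -> matches Nimbus
  - task 3 (Research): project_id=3 -> matches Orion
  - task 4 (Setup): project_id=NULL, no match -> dropped
  - task 5 (Train): project_id=1 -> matches Vega
  - task 6 (Review): project_id=1 -> matches Vega
  - task 7 (Implement): project_id=3 -> matches Orion
  - task 8 (Migrate): project_id=1 -> matches Vega
  - task 9 (Audit): project_id=2 -> matches Nimbus
So 2 of 9 rows are dropped.

SQL:
SELECT a.name, b.name AS project
FROM tasks a
INNER JOIN projects b ON a.project_id = b.id

Result:
name      | project
----------+--------
Document  | Nimbus 
Research  | Orion  
Train     | Vega   
Review    | Vega   
Implement | Orion  
Migrate   | Vega   
Audit     | Nimbus 


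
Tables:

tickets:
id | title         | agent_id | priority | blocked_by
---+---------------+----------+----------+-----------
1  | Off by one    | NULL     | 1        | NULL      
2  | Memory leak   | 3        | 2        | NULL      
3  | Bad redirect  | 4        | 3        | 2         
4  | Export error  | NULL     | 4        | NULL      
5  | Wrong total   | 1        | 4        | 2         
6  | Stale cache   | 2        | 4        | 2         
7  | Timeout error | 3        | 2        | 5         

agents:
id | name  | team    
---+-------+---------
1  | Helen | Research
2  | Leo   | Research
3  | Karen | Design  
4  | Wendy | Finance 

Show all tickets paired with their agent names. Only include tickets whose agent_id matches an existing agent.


INNER JOIN keeps only tickets rows whose agent_id matches an id in agents. Walk through each ticket:
  - ticket 1 (Off by one): agent_id=NULL, no match -> dropped
  - ticket 2 (Memory leak): agent_id=3 -> matches Karen
  - ticket 3 (Bad redirect): agent_id=4 -> matches Wendy
  - ticket 4 (Export error): agent_id=NULL, no match -> dropped
  - ticket 5 (Wrong total): agent_id=1 -> matches Helen
  - ticket 6 (Stale cache): agent_id=2 -> matches Leo
  - ticket 7 (Timeout error): agent_id=3 -> matches Karen
So 2 of 7 rows are dropped.

SQL:
SELECT a.title, b.name AS agent
FROM tickets a
INNER JOIN agents b ON a.agent_id = b.id

Result:
title         | agent
--------------+------
Memory leak   | Karen
Bad redirect  | Wendy
Wrong total   | Helen
Stale cache   | Leo  
Timeout error | Karen


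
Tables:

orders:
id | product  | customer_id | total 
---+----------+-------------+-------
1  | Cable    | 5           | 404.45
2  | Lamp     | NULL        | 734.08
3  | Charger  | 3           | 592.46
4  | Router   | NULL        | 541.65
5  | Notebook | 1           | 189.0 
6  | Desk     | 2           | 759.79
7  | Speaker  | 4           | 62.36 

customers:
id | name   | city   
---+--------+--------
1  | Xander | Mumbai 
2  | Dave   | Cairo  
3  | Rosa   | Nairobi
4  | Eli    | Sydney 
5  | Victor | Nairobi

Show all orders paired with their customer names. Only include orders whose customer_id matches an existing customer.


INNER JOIN keeps only orders rows whose customer_id matches an id in customers. Walk through each order:
  - order 1 (Cable): customer_id=5 -> matches Victor
  - order 2 (Lamp): customer_id=NULL, no match -> dropped
  - order 3 (Charger): customer_id=3 -> matches Rosa
  - order 4 (Router): customer_id=NULL, no match -> dropped
  - order 5 (Notebook): customer_id=1 -> matches Xander
  - order 6 (Desk): customer_id=2 -> matches Dave
  - order 7 (Speaker): customer_id=4 -> matches Eli
So 2 of 7 rows are dropped.

SQL:
SELECT a.product, b.name AS customer
FROM orders a
INNER JOIN customers b ON a.customer_id = b.id

Result:
product  | customer
---------+---------
Cable    | Victor  
Charger  | Rosa    
Notebook | Xander  
Desk     | Dave    
Speaker  | Eli     


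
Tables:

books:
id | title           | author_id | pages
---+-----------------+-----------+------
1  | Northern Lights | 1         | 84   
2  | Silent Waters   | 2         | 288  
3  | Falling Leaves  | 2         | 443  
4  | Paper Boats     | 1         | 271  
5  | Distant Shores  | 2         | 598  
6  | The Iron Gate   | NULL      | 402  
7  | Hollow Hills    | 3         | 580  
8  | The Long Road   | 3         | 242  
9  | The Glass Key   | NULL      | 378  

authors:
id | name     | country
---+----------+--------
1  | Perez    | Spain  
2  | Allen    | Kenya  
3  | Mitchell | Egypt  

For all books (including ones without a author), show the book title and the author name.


LEFT JOIN keeps every row from books (the left table); where author_id has no match in authors, the author columns become NULL. Walk through each book:
  - book 1 (Northern Lights): author_id=1 -> matches Perez
  - book 2 (Silent Waters): author_id=2 -> matches Allen
  - book 3 (Falling Leaves): author_id=2 -> matches Allen
  - book 4 (Paper Boats): author_id=1 -> matches Perez
  - book 5 (Distant Shores): author_id=2 -> matches Allen
  - book 6 (The Iron Gate): author_id=NULL, no match -> kept with NULL
  - book 7 (Hollow Hills): author_id=3 -> matches Mitchell
  - book 8 (The Long Road): author_id=3 -> matches Mitchell
  - book 9 (The Glass Key): author_id=NULL, no match -> kept with NULL
All 9 rows appear; 2 have NULL author.

SQL:
SELECT a.title, b.name AS author
FROM books a
LEFT JOIN authors b ON a.author_id = b.id

Result:
title           | author  
----------------+---------
Northern Lights | Perez   
Silent Waters   | Allen   
Falling Leaves  | Allen   
Paper Boats     | Perez   
Distant Shores  | Allen   
The Iron Gate   | NULL    
Hollow Hills    | Mitchell
The Long Road   | Mitchell
The Glass Key   | NULL    
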